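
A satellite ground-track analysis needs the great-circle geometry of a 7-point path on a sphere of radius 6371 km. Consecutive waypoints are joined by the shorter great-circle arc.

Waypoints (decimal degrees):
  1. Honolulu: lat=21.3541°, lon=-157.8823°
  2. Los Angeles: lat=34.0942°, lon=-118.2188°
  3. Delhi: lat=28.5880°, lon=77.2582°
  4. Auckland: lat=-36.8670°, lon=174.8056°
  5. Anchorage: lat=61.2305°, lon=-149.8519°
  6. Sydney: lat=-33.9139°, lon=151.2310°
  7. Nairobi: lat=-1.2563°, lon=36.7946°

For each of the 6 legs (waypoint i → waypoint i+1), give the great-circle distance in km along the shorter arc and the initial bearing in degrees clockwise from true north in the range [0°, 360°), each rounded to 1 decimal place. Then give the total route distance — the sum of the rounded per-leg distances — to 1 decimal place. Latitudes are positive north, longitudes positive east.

Leg 1: dist=4122.6 km, bearing=61.3°
Leg 2: dist=12857.5 km, bearing=344.9°
Leg 3: dist=12486.5 km, bearing=121.0°
Leg 4: dist=11367.3 km, bearing=16.6°
Leg 5: dist=11834.6 km, bearing=227.8°
Leg 6: dist=12156.8 km, bearing=254.7°
Total: 64825.3 km

Leg 1: φ1=0.3726994, φ2=0.5950560, Δφ=0.2223567, Δλ=0.6922587 rad; a=sin²(Δφ/2)+cosφ1·cosφ2·sin²(Δλ/2)=0.1010799482; c=2·atan2(√a, √(1-a))=0.647092346; dist=6371·c=4122.625 ≈ 4122.6 km; running total=4122.6 km
Leg 1 bearing: y=sinΔλ·cosφ2=0.52856854, x=cosφ1·sinφ2-sinφ1·cosφ2·cosΔλ=0.28994218; θ=atan2(y, x)=61.2534° ≈ 61.3°
Leg 2: φ1=0.5950560, φ2=0.4989547, Δφ=-0.0961013, Δλ=3.4117173 rad; a=sin²(Δφ/2)+cosφ1·cosφ2·sin²(Δλ/2)=0.7162786122; c=2·atan2(√a, √(1-a))=2.018123478; dist=6371·c=12857.465 ≈ 12857.5 km; running total=16980.1 km
Leg 2 bearing: y=sinΔλ·cosφ2=-0.23431785, x=cosφ1·sinφ2-sinφ1·cosφ2·cosΔλ=0.87062586; θ=atan2(y, x)=-15.0635° <0 so +360° → 344.9365° ≈ 344.9°
Leg 3: φ1=0.4989547, φ2=-0.6434505, Δφ=-1.1424053, Δλ=1.7025233 rad; a=sin²(Δφ/2)+cosφ1·cosφ2·sin²(Δλ/2)=0.6896776707; c=2·atan2(√a, √(1-a))=1.959895785; dist=6371·c=12486.496 ≈ 12486.5 km; running total=29466.6 km
Leg 3 bearing: y=sinΔλ·cosφ2=0.79309931, x=cosφ1·sinφ2-sinφ1·cosφ2·cosΔλ=-0.47653227; θ=atan2(y, x)=120.9995° ≈ 121.0°
Leg 4: φ1=-0.6434505, φ2=1.0686738, Δφ=1.7121244, Δλ=-5.6663423 rad; a=sin²(Δφ/2)+cosφ1·cosφ2·sin²(Δλ/2)=0.6059091686; c=2·atan2(√a, √(1-a))=1.784231468; dist=6371·c=11367.339 ≈ 11367.3 km; running total=40833.9 km
Leg 4 bearing: y=sinΔλ·cosφ2=0.27840672, x=cosφ1·sinφ2-sinφ1·cosφ2·cosΔλ=0.93681518; θ=atan2(y, x)=16.5511° ≈ 16.6°
Leg 5: φ1=1.0686738, φ2=-0.5919092, Δφ=-1.6605830, Δλ=5.2548879 rad; a=sin²(Δφ/2)+cosφ1·cosφ2·sin²(Δλ/2)=0.6414345963; c=2·atan2(√a, √(1-a))=1.857580486; dist=6371·c=11834.645 ≈ 11834.6 km; running total=52668.5 km
Leg 5 bearing: y=sinΔλ·cosφ2=-0.71072422, x=cosφ1·sinφ2-sinφ1·cosφ2·cosΔλ=-0.64409324; θ=atan2(y, x)=-132.1844° <0 so +360° → 227.8156° ≈ 227.8°
Leg 6: φ1=-0.5919092, φ2=-0.0219266, Δφ=0.5699826, Δλ=-1.9972920 rad; a=sin²(Δφ/2)+cosφ1·cosφ2·sin²(Δλ/2)=0.6654952556; c=2·atan2(√a, √(1-a))=1.908149386; dist=6371·c=12156.820 ≈ 12156.8 km; running total=64825.3 km
Leg 6 bearing: y=sinΔλ·cosφ2=-0.91020219, x=cosφ1·sinφ2-sinφ1·cosφ2·cosΔλ=-0.24895233; θ=atan2(y, x)=-105.2970° <0 so +360° → 254.7030° ≈ 254.7°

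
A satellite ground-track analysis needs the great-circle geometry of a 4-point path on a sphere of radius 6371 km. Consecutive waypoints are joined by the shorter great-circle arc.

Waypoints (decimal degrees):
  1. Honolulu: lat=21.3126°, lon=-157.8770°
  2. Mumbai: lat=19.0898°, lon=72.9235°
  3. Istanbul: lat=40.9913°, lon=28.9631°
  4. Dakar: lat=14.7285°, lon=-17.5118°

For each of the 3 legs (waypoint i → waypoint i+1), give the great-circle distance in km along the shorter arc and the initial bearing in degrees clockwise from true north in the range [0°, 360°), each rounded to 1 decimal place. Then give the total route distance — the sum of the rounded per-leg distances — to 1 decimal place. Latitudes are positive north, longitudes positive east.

Leg 1: φ1=0.3719750, φ2=0.3331799, Δφ=-0.0387952, Δλ=4.0282286 rad; a=sin²(Δφ/2)+cosφ1·cosφ2·sin²(Δλ/2)=0.7187756989; c=2·atan2(√a, √(1-a))=2.023670081; dist=6371·c=12892.802 ≈ 12892.8 km; running total=12892.8 km
Leg 1 bearing: y=sinΔλ·cosφ2=-0.73233329, x=cosφ1·sinφ2-sinφ1·cosφ2·cosΔλ=0.52176309; θ=atan2(y, x)=-54.5314° <0 so +360° → 305.4686° ≈ 305.5°
Leg 2: φ1=0.3331799, φ2=0.7154331, Δφ=0.3822533, Δλ=-0.7672537 rad; a=sin²(Δφ/2)+cosφ1·cosφ2·sin²(Δλ/2)=0.1360130560; c=2·atan2(√a, √(1-a))=0.755434250; dist=6371·c=4812.872 ≈ 4812.9 km; running total=17705.7 km
Leg 2 bearing: y=sinΔλ·cosφ2=-0.52395913, x=cosφ1·sinφ2-sinφ1·cosφ2·cosΔλ=0.44217740; θ=atan2(y, x)=-49.8385° <0 so +360° → 310.1615° ≈ 310.2°
Leg 3: φ1=0.7154331, φ2=0.2570608, Δφ=-0.4583723, Δλ=-0.8111400 rad; a=sin²(Δφ/2)+cosφ1·cosφ2·sin²(Δλ/2)=0.1652487868; c=2·atan2(√a, √(1-a))=0.837257595; dist=6371·c=5334.168 ≈ 5334.2 km; running total=23039.9 km
Leg 3 bearing: y=sinΔλ·cosφ2=-0.70124788, x=cosφ1·sinφ2-sinφ1·cosφ2·cosΔλ=-0.24498553; θ=atan2(y, x)=-109.2572° <0 so +360° → 250.7428° ≈ 250.7°

Leg 1: dist=12892.8 km, bearing=305.5°
Leg 2: dist=4812.9 km, bearing=310.2°
Leg 3: dist=5334.2 km, bearing=250.7°
Total: 23039.9 km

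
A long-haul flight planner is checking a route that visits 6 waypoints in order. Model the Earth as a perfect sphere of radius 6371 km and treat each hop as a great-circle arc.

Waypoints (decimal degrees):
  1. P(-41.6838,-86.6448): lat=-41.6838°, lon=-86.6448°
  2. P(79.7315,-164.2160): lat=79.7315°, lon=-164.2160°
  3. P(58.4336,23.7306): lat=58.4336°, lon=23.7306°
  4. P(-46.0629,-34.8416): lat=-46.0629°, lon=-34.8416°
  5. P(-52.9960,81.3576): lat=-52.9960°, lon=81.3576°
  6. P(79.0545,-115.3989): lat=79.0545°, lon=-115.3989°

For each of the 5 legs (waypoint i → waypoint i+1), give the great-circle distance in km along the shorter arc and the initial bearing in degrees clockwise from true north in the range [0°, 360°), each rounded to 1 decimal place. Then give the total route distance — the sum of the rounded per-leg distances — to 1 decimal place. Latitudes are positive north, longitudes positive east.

Leg 1: φ1=-0.7275196, φ2=1.3915772, Δφ=2.1190967, Δλ=-1.3538728 rad; a=sin²(Δφ/2)+cosφ1·cosφ2·sin²(Δλ/2)=0.8128573128; c=2·atan2(√a, √(1-a))=2.246843649; dist=6371·c=14314.641 ≈ 14314.6 km; running total=14314.6 km
Leg 1 bearing: y=sinΔλ·cosφ2=-0.17408358, x=cosφ1·sinφ2-sinφ1·cosφ2·cosΔλ=0.76037893; θ=atan2(y, x)=-12.8952° <0 so +360° → 347.1048° ≈ 347.1°
Leg 2: φ1=1.3915772, φ2=1.0198587, Δφ=-0.3717185, Δλ=3.2802870 rad; a=sin²(Δφ/2)+cosφ1·cosφ2·sin²(Δλ/2)=0.1270170215; c=2·atan2(√a, √(1-a))=0.728812241; dist=6371·c=4643.263 ≈ 4643.3 km; running total=18957.9 km
Leg 2 bearing: y=sinΔλ·cosφ2=-0.07237204, x=cosφ1·sinφ2-sinφ1·cosφ2·cosΔλ=0.66204009; θ=atan2(y, x)=-6.2386° <0 so +360° → 353.7614° ≈ 353.8°
Leg 3: φ1=1.0198587, φ2=-0.8039493, Δφ=-1.8238080, Δλ=-1.0222777 rad; a=sin²(Δφ/2)+cosφ1·cosφ2·sin²(Δλ/2)=0.7120771950; c=2·atan2(√a, √(1-a))=2.008824241; dist=6371·c=12798.219 ≈ 12798.2 km; running total=31756.1 km
Leg 3 bearing: y=sinΔλ·cosφ2=-0.59207632, x=cosφ1·sinφ2-sinφ1·cosφ2·cosΔλ=-0.68522893; θ=atan2(y, x)=-139.1711° <0 so +360° → 220.8289° ≈ 220.8°
Leg 4: φ1=-0.8039493, φ2=-0.9249547, Δφ=-0.1210054, Δλ=2.0280586 rad; a=sin²(Δφ/2)+cosφ1·cosφ2·sin²(Δλ/2)=0.3046536313; c=2·atan2(√a, √(1-a))=1.169412305; dist=6371·c=7450.326 ≈ 7450.3 km; running total=39206.4 km
Leg 4 bearing: y=sinΔλ·cosφ2=0.54003730, x=cosφ1·sinφ2-sinφ1·cosφ2·cosΔλ=-0.74546556; θ=atan2(y, x)=144.0793° ≈ 144.1°
Leg 5: φ1=-0.9249547, φ2=1.3797613, Δφ=2.3047160, Δλ=-3.4340487 rad; a=sin²(Δφ/2)+cosφ1·cosφ2·sin²(Δλ/2)=0.9467467488; c=2·atan2(√a, √(1-a))=2.675861582; dist=6371·c=17047.914 ≈ 17047.9 km; running total=56254.3 km
Leg 5 bearing: y=sinΔλ·cosφ2=0.05474194, x=cosφ1·sinφ2-sinφ1·cosφ2·cosΔλ=0.44572715; θ=atan2(y, x)=7.0017° ≈ 7.0°

Leg 1: dist=14314.6 km, bearing=347.1°
Leg 2: dist=4643.3 km, bearing=353.8°
Leg 3: dist=12798.2 km, bearing=220.8°
Leg 4: dist=7450.3 km, bearing=144.1°
Leg 5: dist=17047.9 km, bearing=7.0°
Total: 56254.3 km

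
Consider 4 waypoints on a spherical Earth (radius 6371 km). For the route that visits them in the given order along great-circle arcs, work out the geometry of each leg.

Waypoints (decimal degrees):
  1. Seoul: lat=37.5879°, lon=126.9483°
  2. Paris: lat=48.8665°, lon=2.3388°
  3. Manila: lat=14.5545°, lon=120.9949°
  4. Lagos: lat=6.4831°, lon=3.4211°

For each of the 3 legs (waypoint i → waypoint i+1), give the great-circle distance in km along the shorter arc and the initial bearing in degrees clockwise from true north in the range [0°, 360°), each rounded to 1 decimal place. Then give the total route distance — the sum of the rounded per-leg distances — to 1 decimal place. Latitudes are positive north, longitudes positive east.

Leg 1: φ1=0.6560326, φ2=0.8528813, Δφ=0.1968487, Δλ=-2.1748461 rad; a=sin²(Δφ/2)+cosφ1·cosφ2·sin²(Δλ/2)=0.4183229835; c=2·atan2(√a, √(1-a))=1.406706924; dist=6371·c=8962.130 ≈ 8962.1 km; running total=8962.1 km
Leg 1 bearing: y=sinΔλ·cosφ2=-0.54141011, x=cosφ1·sinφ2-sinφ1·cosφ2·cosΔλ=0.82473666; θ=atan2(y, x)=-33.2835° <0 so +360° → 326.7165° ≈ 326.7°
Leg 2: φ1=0.8528813, φ2=0.2540239, Δφ=-0.5988574, Δλ=2.0709396 rad; a=sin²(Δφ/2)+cosφ1·cosφ2·sin²(Δλ/2)=0.5580293116; c=2·atan2(√a, √(1-a))=1.687117086; dist=6371·c=10748.623 ≈ 10748.6 km; running total=19710.7 km
Leg 2 bearing: y=sinΔλ·cosφ2=0.84935359, x=cosφ1·sinφ2-sinφ1·cosφ2·cosΔλ=0.51490666; θ=atan2(y, x)=58.7743° ≈ 58.8°
Leg 3: φ1=0.2540239, φ2=0.1131514, Δφ=-0.1408725, Δλ=-2.0520499 rad; a=sin²(Δφ/2)+cosφ1·cosφ2·sin²(Δλ/2)=0.7083983145; c=2·atan2(√a, √(1-a))=2.000714726; dist=6371·c=12746.554 ≈ 12746.6 km; running total=32457.3 km
Leg 3 bearing: y=sinΔλ·cosφ2=-0.88074689, x=cosφ1·sinφ2-sinφ1·cosφ2·cosΔλ=0.22486769; θ=atan2(y, x)=-75.6775° <0 so +360° → 284.3225° ≈ 284.3°

Leg 1: dist=8962.1 km, bearing=326.7°
Leg 2: dist=10748.6 km, bearing=58.8°
Leg 3: dist=12746.6 km, bearing=284.3°
Total: 32457.3 km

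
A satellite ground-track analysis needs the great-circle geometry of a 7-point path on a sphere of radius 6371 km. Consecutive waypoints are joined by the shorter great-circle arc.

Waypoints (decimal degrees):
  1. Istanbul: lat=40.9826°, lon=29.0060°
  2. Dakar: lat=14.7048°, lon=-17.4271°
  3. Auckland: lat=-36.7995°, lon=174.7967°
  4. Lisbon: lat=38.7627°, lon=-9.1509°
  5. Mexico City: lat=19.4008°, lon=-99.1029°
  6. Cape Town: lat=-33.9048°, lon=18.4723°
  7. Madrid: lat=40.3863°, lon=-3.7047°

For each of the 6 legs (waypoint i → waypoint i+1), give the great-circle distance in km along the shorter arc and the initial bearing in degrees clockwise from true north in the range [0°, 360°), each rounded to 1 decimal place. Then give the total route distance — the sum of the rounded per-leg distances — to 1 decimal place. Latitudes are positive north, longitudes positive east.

Leg 1: φ1=0.7152813, φ2=0.2566472, Δφ=-0.4586341, Δλ=-0.8104105 rad; a=sin²(Δφ/2)+cosφ1·cosφ2·sin²(Δλ/2)=0.1651410084; c=2·atan2(√a, √(1-a))=0.836967366; dist=6371·c=5332.319 ≈ 5332.3 km; running total=5332.3 km
Leg 1 bearing: y=sinΔλ·cosφ2=-0.70083792, x=cosφ1·sinφ2-sinφ1·cosφ2·cosΔλ=-0.24556879; θ=atan2(y, x)=-109.3101° <0 so +360° → 250.6899° ≈ 250.7°
Leg 2: φ1=0.2566472, φ2=-0.6422724, Δφ=-0.8989196, Δλ=3.3549382 rad; a=sin²(Δφ/2)+cosφ1·cosφ2·sin²(Δλ/2)=0.9545018836; c=2·atan2(√a, √(1-a))=2.711683860; dist=6371·c=17276.138 ≈ 17276.1 km; running total=22608.4 km
Leg 2 bearing: y=sinΔλ·cosφ2=-0.16954059, x=cosφ1·sinφ2-sinφ1·cosφ2·cosΔλ=-0.38074682; θ=atan2(y, x)=-155.9973° <0 so +360° → 204.0027° ≈ 204.0°
Leg 3: φ1=-0.6422724, φ2=0.6765367, Δφ=1.3188092, Δλ=-3.2104913 rad; a=sin²(Δφ/2)+cosφ1·cosφ2·sin²(Δλ/2)=0.9989658359; c=2·atan2(√a, √(1-a))=3.077264719; dist=6371·c=19605.254 ≈ 19605.3 km; running total=42213.7 km
Leg 3 bearing: y=sinΔλ·cosφ2=0.05368091, x=cosφ1·sinφ2-sinφ1·cosφ2·cosΔλ=0.03536578; θ=atan2(y, x)=56.6225° ≈ 56.6°
Leg 4: φ1=0.6765367, φ2=0.3386078, Δφ=-0.3379289, Δλ=-1.5699586 rad; a=sin²(Δφ/2)+cosφ1·cosφ2·sin²(Δλ/2)=0.3957053725; c=2·atan2(√a, √(1-a))=1.360664064; dist=6371·c=8668.791 ≈ 8668.8 km; running total=50882.5 km
Leg 4 bearing: y=sinΔλ·cosφ2=-0.94321769, x=cosφ1·sinφ2-sinφ1·cosφ2·cosΔλ=0.25851676; θ=atan2(y, x)=-74.6728° <0 so +360° → 285.3272° ≈ 285.3°
Leg 5: φ1=0.3386078, φ2=-0.5917504, Δφ=-0.9303582, Δλ=2.0520744 rad; a=sin²(Δφ/2)+cosφ1·cosφ2·sin²(Δλ/2)=0.7738386642; c=2·atan2(√a, √(1-a))=2.150382009; dist=6371·c=13700.084 ≈ 13700.1 km; running total=64582.6 km
Leg 5 bearing: y=sinΔλ·cosφ2=0.73568481, x=cosφ1·sinφ2-sinφ1·cosφ2·cosΔλ=-0.39851901; θ=atan2(y, x)=118.4443° ≈ 118.4°
Leg 6: φ1=-0.5917504, φ2=0.7048739, Δφ=1.2966243, Δλ=-0.3870617 rad; a=sin²(Δφ/2)+cosφ1·cosφ2·sin²(Δλ/2)=0.3880086258; c=2·atan2(√a, √(1-a))=1.344897187; dist=6371·c=8568.340 ≈ 8568.3 km; running total=73150.9 km
Leg 6 bearing: y=sinΔλ·cosφ2=-0.28751566, x=cosφ1·sinφ2-sinφ1·cosφ2·cosΔλ=0.93121774; θ=atan2(y, x)=-17.1582° <0 so +360° → 342.8418° ≈ 342.8°

Leg 1: dist=5332.3 km, bearing=250.7°
Leg 2: dist=17276.1 km, bearing=204.0°
Leg 3: dist=19605.3 km, bearing=56.6°
Leg 4: dist=8668.8 km, bearing=285.3°
Leg 5: dist=13700.1 km, bearing=118.4°
Leg 6: dist=8568.3 km, bearing=342.8°
Total: 73150.9 km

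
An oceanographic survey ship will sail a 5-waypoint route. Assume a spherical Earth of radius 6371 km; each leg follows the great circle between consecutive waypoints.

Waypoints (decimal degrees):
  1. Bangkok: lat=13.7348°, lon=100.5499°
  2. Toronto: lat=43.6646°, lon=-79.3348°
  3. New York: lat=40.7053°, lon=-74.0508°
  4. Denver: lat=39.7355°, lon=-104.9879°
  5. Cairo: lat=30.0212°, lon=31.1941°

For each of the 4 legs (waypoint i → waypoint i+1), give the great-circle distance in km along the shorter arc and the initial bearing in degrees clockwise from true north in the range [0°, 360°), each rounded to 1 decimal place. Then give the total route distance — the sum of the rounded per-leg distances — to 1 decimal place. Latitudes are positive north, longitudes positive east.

Leg 1: φ1=0.2397175, φ2=0.7620910, Δφ=0.5223736, Δλ=-3.1395803 rad; a=sin²(Δφ/2)+cosφ1·cosφ2·sin²(Δλ/2)=0.7693890921; c=2·atan2(√a, √(1-a))=2.139782446; dist=6371·c=13632.554 ≈ 13632.6 km; running total=13632.6 km
Leg 1 bearing: y=sinΔλ·cosφ2=-0.00145573, x=cosφ1·sinφ2-sinφ1·cosφ2·cosΔλ=0.84244641; θ=atan2(y, x)=-0.0990° <0 so +360° → 359.9010° ≈ 359.9°
Leg 2: φ1=0.7620910, φ2=0.7104415, Δφ=-0.0516495, Δλ=0.0922232 rad; a=sin²(Δφ/2)+cosφ1·cosφ2·sin²(Δλ/2)=0.0018319661; c=2·atan2(√a, √(1-a))=0.085629106; dist=6371·c=545.543 ≈ 545.5 km; running total=14178.1 km
Leg 2 bearing: y=sinΔλ·cosφ2=0.06981295, x=cosφ1·sinφ2-sinφ1·cosφ2·cosΔλ=-0.04940235; θ=atan2(y, x)=125.2847° ≈ 125.3°
Leg 3: φ1=0.7104415, φ2=0.6935153, Δφ=-0.0169262, Δλ=-0.5399543 rad; a=sin²(Δφ/2)+cosφ1·cosφ2·sin²(Δλ/2)=0.0415399597; c=2·atan2(√a, √(1-a))=0.410503315; dist=6371·c=2615.317 ≈ 2615.3 km; running total=16793.4 km
Leg 3 bearing: y=sinΔλ·cosφ2=-0.39534227, x=cosφ1·sinφ2-sinφ1·cosφ2·cosΔλ=0.05442475; θ=atan2(y, x)=-82.1617° <0 so +360° → 277.8383° ≈ 277.8°
Leg 4: φ1=0.6935153, φ2=0.5239688, Δφ=-0.1695465, Δλ=2.3768243 rad; a=sin²(Δφ/2)+cosφ1·cosφ2·sin²(Δλ/2)=0.5803004692; c=2·atan2(√a, √(1-a))=1.732095791; dist=6371·c=11035.182 ≈ 11035.2 km; running total=27828.6 km
Leg 4 bearing: y=sinΔλ·cosφ2=0.59948178, x=cosφ1·sinφ2-sinφ1·cosφ2·cosΔλ=0.78411028; θ=atan2(y, x)=37.3993° ≈ 37.4°

Leg 1: dist=13632.6 km, bearing=359.9°
Leg 2: dist=545.5 km, bearing=125.3°
Leg 3: dist=2615.3 km, bearing=277.8°
Leg 4: dist=11035.2 km, bearing=37.4°
Total: 27828.6 km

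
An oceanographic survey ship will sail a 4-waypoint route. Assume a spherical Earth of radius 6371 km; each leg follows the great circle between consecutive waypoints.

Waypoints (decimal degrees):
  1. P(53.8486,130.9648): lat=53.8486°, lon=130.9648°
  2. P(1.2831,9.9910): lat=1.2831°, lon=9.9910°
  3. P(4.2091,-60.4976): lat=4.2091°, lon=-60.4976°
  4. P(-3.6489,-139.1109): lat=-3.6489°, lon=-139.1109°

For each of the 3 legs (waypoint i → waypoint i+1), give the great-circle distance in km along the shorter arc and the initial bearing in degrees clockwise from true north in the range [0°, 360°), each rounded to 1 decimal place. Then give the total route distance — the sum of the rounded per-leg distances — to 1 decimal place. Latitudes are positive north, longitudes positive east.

Leg 1: dist=11851.8 km, bearing=296.6°
Leg 2: dist=7833.5 km, bearing=274.0°
Leg 3: dist=8777.8 km, bearing=265.4°
Total: 28463.1 km

Leg 1: φ1=0.9398354, φ2=0.0223943, Δφ=-0.9174410, Δλ=-2.1113911 rad; a=sin²(Δφ/2)+cosφ1·cosφ2·sin²(Δλ/2)=0.6427216736; c=2·atan2(√a, √(1-a))=1.860265316; dist=6371·c=11851.750 ≈ 11851.8 km; running total=11851.8 km
Leg 1 bearing: y=sinΔλ·cosφ2=-0.85718774, x=cosφ1·sinφ2-sinφ1·cosφ2·cosΔλ=0.42866219; θ=atan2(y, x)=-63.4313° <0 so +360° → 296.5687° ≈ 296.6°
Leg 2: φ1=0.0223943, φ2=0.0734627, Δφ=0.0510683, Δλ=-1.2302582 rad; a=sin²(Δφ/2)+cosφ1·cosφ2·sin²(Δλ/2)=0.3326732112; c=2·atan2(√a, √(1-a))=1.229558740; dist=6371·c=7833.519 ≈ 7833.5 km; running total=19685.3 km
Leg 2 bearing: y=sinΔλ·cosφ2=-0.94003277, x=cosφ1·sinφ2-sinφ1·cosφ2·cosΔλ=0.06591941; θ=atan2(y, x)=-85.9887° <0 so +360° → 274.0113° ≈ 274.0°
Leg 3: φ1=0.0734627, φ2=-0.0636853, Δφ=-0.1371480, Δλ=-1.3720609 rad; a=sin²(Δφ/2)+cosφ1·cosφ2·sin²(Δλ/2)=0.4040864984; c=2·atan2(√a, √(1-a))=1.377772943; dist=6371·c=8777.791 ≈ 8777.8 km; running total=28463.1 km
Leg 3 bearing: y=sinΔλ·cosφ2=-0.97832971, x=cosφ1·sinφ2-sinφ1·cosφ2·cosΔλ=-0.07793192; θ=atan2(y, x)=-94.5545° <0 so +360° → 265.4455° ≈ 265.4°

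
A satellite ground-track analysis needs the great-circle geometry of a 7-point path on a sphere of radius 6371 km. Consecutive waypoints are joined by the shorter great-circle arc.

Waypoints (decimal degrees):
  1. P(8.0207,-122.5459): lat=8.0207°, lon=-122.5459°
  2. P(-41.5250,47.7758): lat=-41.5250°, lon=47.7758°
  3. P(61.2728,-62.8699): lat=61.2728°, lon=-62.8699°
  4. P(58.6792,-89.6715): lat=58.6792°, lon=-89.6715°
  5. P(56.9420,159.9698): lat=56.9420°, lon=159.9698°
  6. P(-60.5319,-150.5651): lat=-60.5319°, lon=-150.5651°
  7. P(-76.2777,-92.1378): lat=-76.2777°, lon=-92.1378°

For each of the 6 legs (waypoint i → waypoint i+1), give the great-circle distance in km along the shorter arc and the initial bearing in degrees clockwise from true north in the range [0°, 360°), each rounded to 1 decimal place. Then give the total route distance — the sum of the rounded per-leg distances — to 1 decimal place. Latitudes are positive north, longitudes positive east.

Leg 1: dist=16169.5 km, bearing=167.2°
Leg 2: dist=15021.4 km, bearing=320.4°
Leg 3: dist=1507.5 km, bearing=270.9°
Leg 4: dist=5768.6 km, bearing=319.5°
Leg 5: dist=13758.2 km, bearing=153.3°
Leg 6: dist=2771.3 km, bearing=151.3°
Total: 54996.5 km

Leg 1: φ1=0.1399876, φ2=-0.7247480, Δφ=-0.8647356, Δλ=2.9726745 rad; a=sin²(Δφ/2)+cosφ1·cosφ2·sin²(Δλ/2)=0.9116465105; c=2·atan2(√a, √(1-a))=2.537984660; dist=6371·c=16169.500 ≈ 16169.5 km; running total=16169.5 km
Leg 1 bearing: y=sinΔλ·cosφ2=0.12586286, x=cosφ1·sinφ2-sinφ1·cosφ2·cosΔλ=-0.55348635; θ=atan2(y, x)=167.1888° ≈ 167.2°
Leg 2: φ1=-0.7247480, φ2=1.0694121, Δφ=1.7941601, Δλ=-1.9311318 rad; a=sin²(Δφ/2)+cosφ1·cosφ2·sin²(Δλ/2)=0.8541124893; c=2·atan2(√a, √(1-a))=2.357777113; dist=6371·c=15021.398 ≈ 15021.4 km; running total=31190.9 km
Leg 2 bearing: y=sinΔλ·cosφ2=-0.44977249, x=cosφ1·sinφ2-sinφ1·cosφ2·cosΔλ=0.54417101; θ=atan2(y, x)=-39.5747° <0 so +360° → 320.4253° ≈ 320.4°
Leg 3: φ1=1.0694121, φ2=1.0241452, Δφ=-0.0452669, Δλ=-0.4677762 rad; a=sin²(Δφ/2)+cosφ1·cosφ2·sin²(Δλ/2)=0.0139325099; c=2·atan2(√a, √(1-a))=0.236623752; dist=6371·c=1507.530 ≈ 1507.5 km; running total=32698.4 km
Leg 3 bearing: y=sinΔλ·cosφ2=-0.23439230, x=cosφ1·sinφ2-sinφ1·cosφ2·cosΔλ=0.00371884; θ=atan2(y, x)=-89.0910° <0 so +360° → 270.9090° ≈ 270.9°
Leg 4: φ1=1.0241452, φ2=0.9938254, Δφ=-0.0303199, Δλ=4.3570626 rad; a=sin²(Δφ/2)+cosφ1·cosφ2·sin²(Δλ/2)=0.1913348805; c=2·atan2(√a, √(1-a))=0.905451763; dist=6371·c=5768.633 ≈ 5768.6 km; running total=38467.0 km
Leg 4 bearing: y=sinΔλ·cosφ2=-0.51141275, x=cosφ1·sinφ2-sinφ1·cosφ2·cosΔλ=0.59779626; θ=atan2(y, x)=-40.5469° <0 so +360° → 319.4531° ≈ 319.5°
Leg 5: φ1=0.9938254, φ2=-1.0564810, Δφ=-2.0503063, Δλ=-5.4198564 rad; a=sin²(Δφ/2)+cosφ1·cosφ2·sin²(Δλ/2)=0.7776448411; c=2·atan2(√a, √(1-a))=2.159507572; dist=6371·c=13758.223 ≈ 13758.2 km; running total=52225.2 km
Leg 5 bearing: y=sinΔλ·cosφ2=0.37387860, x=cosφ1·sinφ2-sinφ1·cosφ2·cosΔλ=-0.74287829; θ=atan2(y, x)=153.2846° ≈ 153.3°
Leg 6: φ1=-1.0564810, φ2=-1.3312970, Δφ=-0.2748161, Δλ=1.0197488 rad; a=sin²(Δφ/2)+cosφ1·cosφ2·sin²(Δλ/2)=0.0465605655; c=2·atan2(√a, √(1-a))=0.434979054; dist=6371·c=2771.252 ≈ 2771.3 km; running total=54996.5 km
Leg 6 bearing: y=sinΔλ·cosφ2=0.20210268, x=cosφ1·sinφ2-sinφ1·cosφ2·cosΔλ=-0.36976374; θ=atan2(y, x)=151.3402° ≈ 151.3°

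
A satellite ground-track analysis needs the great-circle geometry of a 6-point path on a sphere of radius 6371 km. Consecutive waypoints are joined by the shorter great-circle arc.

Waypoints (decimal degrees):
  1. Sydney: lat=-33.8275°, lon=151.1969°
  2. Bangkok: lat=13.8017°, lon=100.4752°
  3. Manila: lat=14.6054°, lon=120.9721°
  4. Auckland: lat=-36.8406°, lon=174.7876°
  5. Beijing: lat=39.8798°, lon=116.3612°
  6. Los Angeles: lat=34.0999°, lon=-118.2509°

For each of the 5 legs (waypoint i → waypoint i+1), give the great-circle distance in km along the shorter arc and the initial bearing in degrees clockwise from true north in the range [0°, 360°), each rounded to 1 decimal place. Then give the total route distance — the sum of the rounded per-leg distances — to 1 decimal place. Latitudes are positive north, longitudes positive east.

Leg 1: φ1=-0.5904013, φ2=0.2408851, Δφ=0.8312864, Δλ=-0.8852607 rad; a=sin²(Δφ/2)+cosφ1·cosφ2·sin²(Δλ/2)=0.3110369934; c=2·atan2(√a, √(1-a))=1.183241181; dist=6371·c=7538.430 ≈ 7538.4 km; running total=7538.4 km
Leg 1 bearing: y=sinΔλ·cosφ2=-0.75173018, x=cosφ1·sinφ2-sinφ1·cosφ2·cosΔλ=0.54043840; θ=atan2(y, x)=-54.2867° <0 so +360° → 305.7133° ≈ 305.7°
Leg 2: φ1=0.2408851, φ2=0.2549123, Δφ=0.0140272, Δλ=0.3577384 rad; a=sin²(Δφ/2)+cosφ1·cosφ2·sin²(Δλ/2)=0.0297963038; c=2·atan2(√a, √(1-a))=0.346969962; dist=6371·c=2210.546 ≈ 2210.5 km; running total=9748.9 km
Leg 2 bearing: y=sinΔλ·cosφ2=0.33884153, x=cosφ1·sinφ2-sinφ1·cosφ2·cosΔλ=0.02864181; θ=atan2(y, x)=85.1684° ≈ 85.2°
Leg 3: φ1=0.2549123, φ2=-0.6429898, Δφ=-0.8979021, Δλ=0.9392577 rad; a=sin²(Δφ/2)+cosφ1·cosφ2·sin²(Δλ/2)=0.3469852857; c=2·atan2(√a, √(1-a))=1.259776778; dist=6371·c=8026.038 ≈ 8026.0 km; running total=17774.9 km
Leg 3 bearing: y=sinΔλ·cosφ2=0.64594359, x=cosφ1·sinφ2-sinφ1·cosφ2·cosΔλ=-0.69935890; θ=atan2(y, x)=137.2737° ≈ 137.3°
Leg 4: φ1=-0.6429898, φ2=0.6960338, Δφ=1.3390236, Δλ=-1.0197331 rad; a=sin²(Δφ/2)+cosφ1·cosφ2·sin²(Δλ/2)=0.5314405526; c=2·atan2(√a, √(1-a))=1.633718945; dist=6371·c=10408.423 ≈ 10408.4 km; running total=28183.3 km
Leg 4 bearing: y=sinΔλ·cosφ2=-0.65379300, x=cosφ1·sinφ2-sinφ1·cosφ2·cosΔλ=0.75405615; θ=atan2(y, x)=-40.9264° <0 so +360° → 319.0736° ≈ 319.1°
Leg 5: φ1=0.6960338, φ2=0.5951555, Δφ=-0.1008783, Δλ=-4.0947536 rad; a=sin²(Δφ/2)+cosφ1·cosφ2·sin²(Δλ/2)=0.5042619998; c=2·atan2(√a, √(1-a))=1.579320430; dist=6371·c=10061.850 ≈ 10061.9 km; running total=38245.2 km
Leg 5 bearing: y=sinΔλ·cosφ2=0.67507708, x=cosφ1·sinφ2-sinφ1·cosφ2·cosΔλ=0.73769796; θ=atan2(y, x)=42.4620° ≈ 42.5°

Leg 1: dist=7538.4 km, bearing=305.7°
Leg 2: dist=2210.5 km, bearing=85.2°
Leg 3: dist=8026.0 km, bearing=137.3°
Leg 4: dist=10408.4 km, bearing=319.1°
Leg 5: dist=10061.9 km, bearing=42.5°
Total: 38245.2 km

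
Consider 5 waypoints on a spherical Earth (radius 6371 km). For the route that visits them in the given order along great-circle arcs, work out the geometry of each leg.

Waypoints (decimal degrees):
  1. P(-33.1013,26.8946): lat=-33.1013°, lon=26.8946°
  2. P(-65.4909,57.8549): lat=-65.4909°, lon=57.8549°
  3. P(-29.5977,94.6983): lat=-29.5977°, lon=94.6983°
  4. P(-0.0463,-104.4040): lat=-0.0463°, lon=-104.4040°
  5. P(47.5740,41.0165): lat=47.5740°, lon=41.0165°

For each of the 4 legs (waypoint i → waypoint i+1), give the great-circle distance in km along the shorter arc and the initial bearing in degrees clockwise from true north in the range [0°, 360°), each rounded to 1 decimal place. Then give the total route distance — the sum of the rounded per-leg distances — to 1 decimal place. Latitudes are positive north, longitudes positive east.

Leg 1: dist=4153.5 km, bearing=159.4°
Leg 2: dist=4718.3 km, bearing=50.6°
Leg 3: dist=16146.5 km, bearing=145.0°
Leg 4: dist=13764.1 km, bearing=27.4°
Total: 38782.4 km

Leg 1: φ1=-0.5777267, φ2=-1.1430318, Δφ=-0.5653052, Δλ=0.5403592 rad; a=sin²(Δφ/2)+cosφ1·cosφ2·sin²(Δλ/2)=0.1025434959; c=2·atan2(√a, √(1-a))=0.651932141; dist=6371·c=4153.460 ≈ 4153.5 km; running total=4153.5 km
Leg 1 bearing: y=sinΔλ·cosφ2=0.21341081, x=cosφ1·sinφ2-sinφ1·cosφ2·cosΔλ=-0.56795170; θ=atan2(y, x)=159.4060° ≈ 159.4°
Leg 2: φ1=-1.1430318, φ2=-0.5165773, Δφ=0.6264545, Δλ=0.6430386 rad; a=sin²(Δφ/2)+cosφ1·cosφ2·sin²(Δλ/2)=0.1309651125; c=2·atan2(√a, √(1-a))=0.740591223; dist=6371·c=4718.307 ≈ 4718.3 km; running total=8871.8 km
Leg 2 bearing: y=sinΔλ·cosφ2=0.52138710, x=cosφ1·sinφ2-sinφ1·cosφ2·cosΔλ=0.42826219; θ=atan2(y, x)=50.6007° ≈ 50.6°
Leg 3: φ1=-0.5165773, φ2=-0.0008081, Δφ=0.5157692, Δλ=-3.4749907 rad; a=sin²(Δφ/2)+cosφ1·cosφ2·sin²(Δλ/2)=0.9106181067; c=2·atan2(√a, √(1-a))=2.534370539; dist=6371·c=16146.475 ≈ 16146.5 km; running total=25018.3 km
Leg 3 bearing: y=sinΔλ·cosφ2=0.32725572, x=cosφ1·sinφ2-sinφ1·cosφ2·cosΔλ=-0.46741285; θ=atan2(y, x)=145.0025° ≈ 145.0°
Leg 4: φ1=-0.0008081, φ2=0.8303229, Δφ=0.8311310, Δλ=2.5380665 rad; a=sin²(Δφ/2)+cosφ1·cosφ2·sin²(Δλ/2)=0.7780259666; c=2·atan2(√a, √(1-a))=2.160424397; dist=6371·c=13764.064 ≈ 13764.1 km; running total=38782.4 km
Leg 4 bearing: y=sinΔλ·cosφ2=0.38288992, x=cosφ1·sinφ2-sinφ1·cosφ2·cosΔλ=0.73770018; θ=atan2(y, x)=27.4308° ≈ 27.4°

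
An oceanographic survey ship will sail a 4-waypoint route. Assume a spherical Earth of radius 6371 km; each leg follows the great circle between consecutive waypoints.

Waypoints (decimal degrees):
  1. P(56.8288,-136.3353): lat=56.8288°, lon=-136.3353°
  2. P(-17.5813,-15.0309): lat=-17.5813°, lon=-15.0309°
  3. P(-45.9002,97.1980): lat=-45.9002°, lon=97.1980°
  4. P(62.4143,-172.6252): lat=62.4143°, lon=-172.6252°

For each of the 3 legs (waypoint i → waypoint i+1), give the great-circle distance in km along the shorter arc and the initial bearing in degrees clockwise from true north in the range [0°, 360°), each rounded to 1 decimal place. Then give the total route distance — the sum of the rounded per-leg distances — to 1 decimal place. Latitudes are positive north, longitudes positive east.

Leg 1: dist=13520.2 km, bearing=73.0°
Leg 2: dist=10224.5 km, bearing=139.9°
Leg 3: dist=14411.4 km, bearing=36.9°
Total: 38156.1 km

Leg 1: φ1=0.9918497, φ2=-0.3068516, Δφ=-1.2987012, Δλ=2.1171612 rad; a=sin²(Δφ/2)+cosφ1·cosφ2·sin²(Δλ/2)=0.7619213915; c=2·atan2(√a, √(1-a))=2.122152340; dist=6371·c=13520.233 ≈ 13520.2 km; running total=13520.2 km
Leg 1 bearing: y=sinΔλ·cosφ2=0.81450843, x=cosφ1·sinφ2-sinφ1·cosφ2·cosΔλ=0.24932862; θ=atan2(y, x)=72.9802° ≈ 73.0°
Leg 2: φ1=-0.3068516, φ2=-0.8011096, Δφ=-0.4942580, Δλ=1.9587638 rad; a=sin²(Δφ/2)+cosφ1·cosφ2·sin²(Δλ/2)=0.5170268635; c=2·atan2(√a, √(1-a))=1.604856639; dist=6371·c=10224.542 ≈ 10224.5 km; running total=23744.7 km
Leg 2 bearing: y=sinΔλ·cosφ2=0.64419016, x=cosφ1·sinφ2-sinφ1·cosφ2·cosΔλ=-0.76410692; θ=atan2(y, x)=139.8670° ≈ 139.9°
Leg 3: φ1=-0.8011096, φ2=1.0893350, Δφ=1.8904447, Δλ=-4.7093032 rad; a=sin²(Δφ/2)+cosφ1·cosφ2·sin²(Δλ/2)=0.8187428355; c=2·atan2(√a, √(1-a))=2.262026765; dist=6371·c=14411.373 ≈ 14411.4 km; running total=38156.1 km
Leg 3 bearing: y=sinΔλ·cosφ2=0.46307264, x=cosφ1·sinφ2-sinφ1·cosφ2·cosΔλ=0.61577249; θ=atan2(y, x)=36.9439° ≈ 36.9°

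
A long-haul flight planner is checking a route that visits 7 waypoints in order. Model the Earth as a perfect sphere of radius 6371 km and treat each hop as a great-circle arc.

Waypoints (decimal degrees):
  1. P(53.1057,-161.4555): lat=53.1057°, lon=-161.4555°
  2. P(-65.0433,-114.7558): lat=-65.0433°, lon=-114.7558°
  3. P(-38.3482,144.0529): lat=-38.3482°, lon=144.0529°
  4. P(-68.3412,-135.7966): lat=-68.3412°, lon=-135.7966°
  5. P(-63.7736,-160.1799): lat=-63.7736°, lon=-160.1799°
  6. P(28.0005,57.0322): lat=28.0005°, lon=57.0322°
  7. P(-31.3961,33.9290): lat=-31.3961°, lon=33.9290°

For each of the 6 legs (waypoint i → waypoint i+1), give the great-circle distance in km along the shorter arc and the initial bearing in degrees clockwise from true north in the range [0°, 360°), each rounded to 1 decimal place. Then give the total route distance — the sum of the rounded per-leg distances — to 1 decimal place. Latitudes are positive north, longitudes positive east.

Leg 1: φ1=0.9268693, φ2=-1.1352197, Δφ=-2.0620891, Δλ=0.8150635 rad; a=sin²(Δφ/2)+cosφ1·cosφ2·sin²(Δλ/2)=0.7756742564; c=2·atan2(√a, √(1-a))=2.154776092; dist=6371·c=13728.078 ≈ 13728.1 km; running total=13728.1 km
Leg 1 bearing: y=sinΔλ·cosφ2=0.30706999, x=cosφ1·sinφ2-sinφ1·cosφ2·cosΔλ=-0.77570796; θ=atan2(y, x)=158.4035° ≈ 158.4°
Leg 2: φ1=-1.1352197, φ2=-0.6693024, Δφ=0.4659174, Δλ=4.5170639 rad; a=sin²(Δφ/2)+cosφ1·cosφ2·sin²(Δλ/2)=0.2508583815; c=2·atan2(√a, √(1-a))=1.049178766; dist=6371·c=6684.318 ≈ 6684.3 km; running total=20412.4 km
Leg 2 bearing: y=sinΔλ·cosφ2=-0.76934182, x=cosφ1·sinφ2-sinφ1·cosφ2·cosΔλ=-0.39978367; θ=atan2(y, x)=-117.4584° <0 so +360° → 242.5416° ≈ 242.5°
Leg 3: φ1=-0.6693024, φ2=-1.1927790, Δφ=-0.5234766, Δλ=-4.8842952 rad; a=sin²(Δφ/2)+cosφ1·cosφ2·sin²(Δλ/2)=0.1869256457; c=2·atan2(√a, √(1-a))=0.894192401; dist=6371·c=5696.900 ≈ 5696.9 km; running total=26109.3 km
Leg 3 bearing: y=sinΔλ·cosφ2=0.36363850, x=cosφ1·sinφ2-sinφ1·cosφ2·cosΔλ=-0.68971359; θ=atan2(y, x)=152.2004° ≈ 152.2°
Leg 4: φ1=-1.1927790, φ2=-1.1130593, Δφ=0.0797197, Δλ=-0.4255689 rad; a=sin²(Δφ/2)+cosφ1·cosφ2·sin²(Δλ/2)=0.0088620258; c=2·atan2(√a, √(1-a))=0.188555867; dist=6371·c=1201.289 ≈ 1201.3 km; running total=27310.6 km
Leg 4 bearing: y=sinΔλ·cosφ2=-0.18244148, x=cosφ1·sinφ2-sinφ1·cosφ2·cosΔλ=0.04300077; θ=atan2(y, x)=-76.7377° <0 so +360° → 283.2623° ≈ 283.3°
Leg 5: φ1=-1.1130593, φ2=0.4887009, Δφ=1.6017602, Δλ=3.7910663 rad; a=sin²(Δφ/2)+cosφ1·cosφ2·sin²(Δλ/2)=0.8659483017; c=2·atan2(√a, √(1-a))=2.391897461; dist=6371·c=15238.779 ≈ 15238.8 km; running total=42549.4 km
Leg 5 bearing: y=sinΔλ·cosφ2=-0.53397537, x=cosφ1·sinφ2-sinφ1·cosφ2·cosΔλ=-0.42331745; θ=atan2(y, x)=-128.4062° <0 so +360° → 231.5938° ≈ 231.6°
Leg 6: φ1=0.4887009, φ2=-0.5479653, Δφ=-1.0366662, Δλ=-0.4032269 rad; a=sin²(Δφ/2)+cosφ1·cosφ2·sin²(Δλ/2)=0.2756760150; c=2·atan2(√a, √(1-a))=1.105544394; dist=6371·c=7043.423 ≈ 7043.4 km; running total=49592.8 km
Leg 6 bearing: y=sinΔλ·cosφ2=-0.33493742, x=cosφ1·sinφ2-sinφ1·cosφ2·cosΔλ=-0.82857222; θ=atan2(y, x)=-157.9897° <0 so +360° → 202.0103° ≈ 202.0°

Leg 1: dist=13728.1 km, bearing=158.4°
Leg 2: dist=6684.3 km, bearing=242.5°
Leg 3: dist=5696.9 km, bearing=152.2°
Leg 4: dist=1201.3 km, bearing=283.3°
Leg 5: dist=15238.8 km, bearing=231.6°
Leg 6: dist=7043.4 km, bearing=202.0°
Total: 49592.8 km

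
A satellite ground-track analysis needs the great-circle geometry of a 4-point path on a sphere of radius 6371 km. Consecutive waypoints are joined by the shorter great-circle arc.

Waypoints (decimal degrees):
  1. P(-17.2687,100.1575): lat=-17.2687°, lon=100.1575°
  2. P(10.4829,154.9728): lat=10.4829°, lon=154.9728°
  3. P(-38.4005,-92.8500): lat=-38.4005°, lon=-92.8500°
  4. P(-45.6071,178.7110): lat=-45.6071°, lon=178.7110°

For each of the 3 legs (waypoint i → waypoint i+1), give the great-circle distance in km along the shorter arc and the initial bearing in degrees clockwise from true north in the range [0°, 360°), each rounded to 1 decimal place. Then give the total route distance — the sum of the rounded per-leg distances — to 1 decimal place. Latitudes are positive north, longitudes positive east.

Leg 1: dist=6766.6 km, bearing=67.0°
Leg 2: dist=12656.4 km, bearing=127.5°
Leg 3: dist=6970.9 km, bearing=231.9°
Total: 26393.9 km

Leg 1: φ1=-0.3013957, φ2=0.1829611, Δφ=0.4843568, Δλ=0.9567075 rad; a=sin²(Δφ/2)+cosφ1·cosφ2·sin²(Δλ/2)=0.2564769319; c=2·atan2(√a, √(1-a))=1.062091897; dist=6371·c=6766.587 ≈ 6766.6 km; running total=6766.6 km
Leg 1 bearing: y=sinΔλ·cosφ2=0.80365747, x=cosφ1·sinφ2-sinφ1·cosφ2·cosΔλ=0.34193674; θ=atan2(y, x)=66.9514° ≈ 67.0°
Leg 2: φ1=0.1829611, φ2=-0.6702152, Δφ=-0.8531763, Δλ=-4.3253238 rad; a=sin²(Δφ/2)+cosφ1·cosφ2·sin²(Δλ/2)=0.7019486145; c=2·atan2(√a, √(1-a))=1.986569364; dist=6371·c=12656.433 ≈ 12656.4 km; running total=19423.0 km
Leg 2 bearing: y=sinΔλ·cosφ2=0.72571148, x=cosφ1·sinφ2-sinφ1·cosφ2·cosΔλ=-0.55696488; θ=atan2(y, x)=127.5053° ≈ 127.5°
Leg 3: φ1=-0.6702152, φ2=-0.7959941, Δφ=-0.1257789, Δλ=4.7396336 rad; a=sin²(Δφ/2)+cosφ1·cosφ2·sin²(Δλ/2)=0.2706065942; c=2·atan2(√a, √(1-a))=1.094166973; dist=6371·c=6970.938 ≈ 6970.9 km; running total=26393.9 km
Leg 3 bearing: y=sinΔλ·cosφ2=-0.69931518, x=cosφ1·sinφ2-sinφ1·cosφ2·cosΔλ=-0.54815412; θ=atan2(y, x)=-128.0909° <0 so +360° → 231.9091° ≈ 231.9°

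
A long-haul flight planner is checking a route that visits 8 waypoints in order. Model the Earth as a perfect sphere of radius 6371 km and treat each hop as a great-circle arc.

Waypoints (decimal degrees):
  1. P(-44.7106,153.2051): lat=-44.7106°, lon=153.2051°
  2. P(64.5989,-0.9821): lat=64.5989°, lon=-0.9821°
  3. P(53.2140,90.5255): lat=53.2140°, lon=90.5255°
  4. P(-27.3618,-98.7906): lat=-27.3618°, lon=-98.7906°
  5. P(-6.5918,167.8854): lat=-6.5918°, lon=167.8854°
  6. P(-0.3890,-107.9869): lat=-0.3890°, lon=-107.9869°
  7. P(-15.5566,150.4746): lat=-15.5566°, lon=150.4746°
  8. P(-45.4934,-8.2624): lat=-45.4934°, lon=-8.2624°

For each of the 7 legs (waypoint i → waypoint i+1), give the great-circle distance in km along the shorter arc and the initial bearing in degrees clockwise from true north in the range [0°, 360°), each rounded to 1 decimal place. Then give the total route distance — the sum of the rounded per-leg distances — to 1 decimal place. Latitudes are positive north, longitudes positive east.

Leg 1: dist=17290.5 km, bearing=333.2°
Leg 2: dist=4916.8 km, bearing=59.1°
Leg 3: dist=17039.6 km, bearing=18.6°
Leg 4: dist=9997.3 km, bearing=262.6°
Leg 5: dist=9353.9 km, bearing=89.7°
Leg 6: dist=11231.1 km, bearing=254.1°
Leg 7: dist=12896.5 km, bearing=196.4°
Total: 82725.7 km

Leg 1: φ1=-0.7803472, φ2=1.1274635, Δφ=1.9078107, Δλ=-2.6910743 rad; a=sin²(Δφ/2)+cosφ1·cosφ2·sin²(Δλ/2)=0.9549704027; c=2·atan2(√a, √(1-a))=2.713937638; dist=6371·c=17290.497 ≈ 17290.5 km; running total=17290.5 km
Leg 1 bearing: y=sinΔλ·cosφ2=-0.18677973, x=cosφ1·sinφ2-sinφ1·cosφ2·cosΔλ=0.37029861; θ=atan2(y, x)=-26.7665° <0 so +360° → 333.2335° ≈ 333.2°
Leg 2: φ1=1.1274635, φ2=0.9287595, Δφ=-0.1987040, Δλ=1.5971089 rad; a=sin²(Δφ/2)+cosφ1·cosφ2·sin²(Δλ/2)=0.1416517945; c=2·atan2(√a, √(1-a))=0.771742720; dist=6371·c=4916.773 ≈ 4916.8 km; running total=22207.3 km
Leg 2 bearing: y=sinΔλ·cosφ2=0.59862064, x=cosφ1·sinφ2-sinφ1·cosφ2·cosΔλ=0.35777030; θ=atan2(y, x)=59.1350° ≈ 59.1°
Leg 3: φ1=0.9287595, φ2=-0.4775535, Δφ=-1.4063130, Δλ=-3.3041893 rad; a=sin²(Δφ/2)+cosφ1·cosφ2·sin²(Δλ/2)=0.9464535749; c=2·atan2(√a, √(1-a))=2.674557598; dist=6371·c=17039.606 ≈ 17039.6 km; running total=39246.9 km
Leg 3 bearing: y=sinΔλ·cosφ2=0.14377019, x=cosφ1·sinφ2-sinφ1·cosφ2·cosΔλ=0.42666961; θ=atan2(y, x)=18.6217° ≈ 18.6°
Leg 4: φ1=-0.4775535, φ2=-0.1150486, Δφ=0.3625049, Δλ=4.6543742 rad; a=sin²(Δφ/2)+cosφ1·cosφ2·sin²(Δλ/2)=0.4991970924; c=2·atan2(√a, √(1-a))=1.569190511; dist=6371·c=9997.313 ≈ 9997.3 km; running total=49244.2 km
Leg 4 bearing: y=sinΔλ·cosφ2=-0.99171794, x=cosφ1·sinφ2-sinφ1·cosφ2·cosΔλ=-0.12842485; θ=atan2(y, x)=-97.3786° <0 so +360° → 262.6214° ≈ 262.6°
Leg 5: φ1=-0.1150486, φ2=-0.0067893, Δφ=0.1082593, Δλ=-4.8148800 rad; a=sin²(Δφ/2)+cosφ1·cosφ2·sin²(Δλ/2)=0.4487938495; c=2·atan2(√a, √(1-a))=1.468204154; dist=6371·c=9353.929 ≈ 9353.9 km; running total=58598.1 km
Leg 5 bearing: y=sinΔλ·cosφ2=0.99472947, x=cosφ1·sinφ2-sinφ1·cosφ2·cosΔλ=0.00500019; θ=atan2(y, x)=89.7120° ≈ 89.7°
Leg 6: φ1=-0.0067893, φ2=-0.2715139, Δφ=-0.2647246, Δλ=4.5110042 rad; a=sin²(Δφ/2)+cosφ1·cosφ2·sin²(Δλ/2)=0.5954366625; c=2·atan2(√a, √(1-a))=1.762848079; dist=6371·c=11231.105 ≈ 11231.1 km; running total=69829.2 km
Leg 6 bearing: y=sinΔλ·cosφ2=-0.94389686, x=cosφ1·sinφ2-sinφ1·cosφ2·cosΔλ=-0.26949228; θ=atan2(y, x)=-105.9346° <0 so +360° → 254.0654° ≈ 254.1°
Leg 7: φ1=-0.2715139, φ2=-0.7940096, Δφ=-0.5224957, Δλ=-2.7704833 rad; a=sin²(Δφ/2)+cosφ1·cosφ2·sin²(Δλ/2)=0.7190373911; c=2·atan2(√a, √(1-a))=2.024252223; dist=6371·c=12896.511 ≈ 12896.5 km; running total=82725.7 km
Leg 7 bearing: y=sinΔλ·cosφ2=-0.25421418, x=cosφ1·sinφ2-sinφ1·cosφ2·cosΔλ=-0.86224453; θ=atan2(y, x)=-163.5730° <0 so +360° → 196.4270° ≈ 196.4°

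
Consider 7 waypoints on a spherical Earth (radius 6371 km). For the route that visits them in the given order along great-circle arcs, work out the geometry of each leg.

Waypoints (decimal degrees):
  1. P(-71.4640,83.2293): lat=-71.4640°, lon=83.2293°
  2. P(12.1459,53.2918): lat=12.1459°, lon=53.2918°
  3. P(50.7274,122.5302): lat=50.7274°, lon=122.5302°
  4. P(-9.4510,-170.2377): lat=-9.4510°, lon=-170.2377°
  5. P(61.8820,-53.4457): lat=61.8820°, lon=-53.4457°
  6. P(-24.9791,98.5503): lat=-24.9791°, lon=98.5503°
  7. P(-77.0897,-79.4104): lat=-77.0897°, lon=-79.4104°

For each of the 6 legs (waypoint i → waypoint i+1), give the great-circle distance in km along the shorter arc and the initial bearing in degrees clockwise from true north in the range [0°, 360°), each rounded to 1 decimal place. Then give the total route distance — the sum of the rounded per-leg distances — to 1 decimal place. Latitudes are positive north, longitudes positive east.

Leg 1: φ1=-1.2472821, φ2=0.2119859, Δφ=1.4592680, Δλ=-0.5225079 rad; a=sin²(Δφ/2)+cosφ1·cosφ2·sin²(Δλ/2)=0.4650853135; c=2·atan2(√a, √(1-a))=1.500910079; dist=6371·c=9562.298 ≈ 9562.3 km; running total=9562.3 km
Leg 1 bearing: y=sinΔλ·cosφ2=-0.48788367, x=cosφ1·sinφ2-sinφ1·cosφ2·cosΔλ=0.87011113; θ=atan2(y, x)=-29.2800° <0 so +360° → 330.7200° ≈ 330.7°
Leg 2: φ1=0.2119859, φ2=0.8853602, Δφ=0.6733742, Δλ=1.2084380 rad; a=sin²(Δφ/2)+cosφ1·cosφ2·sin²(Δλ/2)=0.3088760052; c=2·atan2(√a, √(1-a))=1.178568519; dist=6371·c=7508.660 ≈ 7508.7 km; running total=17071.0 km
Leg 2 bearing: y=sinΔλ·cosφ2=0.59190521, x=cosφ1·sinφ2-sinφ1·cosφ2·cosΔλ=0.70960179; θ=atan2(y, x)=39.8327° ≈ 39.8°
Leg 3: φ1=0.8853602, φ2=-0.1649511, Δφ=-1.0503112, Δλ=-5.1097638 rad; a=sin²(Δφ/2)+cosφ1·cosφ2·sin²(Δλ/2)=0.4427340319; c=2·atan2(√a, √(1-a))=1.456012504; dist=6371·c=9276.256 ≈ 9276.3 km; running total=26347.3 km
Leg 3 bearing: y=sinΔλ·cosφ2=0.90956416, x=cosφ1·sinφ2-sinφ1·cosφ2·cosΔλ=-0.39946899; θ=atan2(y, x)=113.7105° ≈ 113.7°
Leg 4: φ1=-0.1649511, φ2=1.0800446, Δφ=1.2449957, Δλ=2.0384049 rad; a=sin²(Δφ/2)+cosφ1·cosφ2·sin²(Δλ/2)=0.6771879418; c=2·atan2(√a, √(1-a))=1.933042879; dist=6371·c=12315.416 ≈ 12315.4 km; running total=38662.7 km
Leg 4 bearing: y=sinΔλ·cosφ2=0.42069553, x=cosφ1·sinφ2-sinφ1·cosφ2·cosΔλ=0.83512454; θ=atan2(y, x)=26.7368° ≈ 26.7°
Leg 5: φ1=1.0800446, φ2=-0.4359675, Δφ=-1.5160122, Δλ=2.6528306 rad; a=sin²(Δφ/2)+cosφ1·cosφ2·sin²(Δλ/2)=0.8748174161; c=2·atan2(√a, √(1-a))=2.418306497; dist=6371·c=15407.031 ≈ 15407.0 km; running total=54069.7 km
Leg 5 bearing: y=sinΔλ·cosφ2=0.42561395, x=cosφ1·sinφ2-sinφ1·cosφ2·cosΔλ=0.50685341; θ=atan2(y, x)=40.0208° ≈ 40.0°
Leg 6: φ1=-0.4359675, φ2=-1.3454691, Δφ=-0.9095015, Δλ=-3.1060002 rad; a=sin²(Δφ/2)+cosφ1·cosφ2·sin²(Δλ/2)=0.3953928217; c=2·atan2(√a, √(1-a))=1.360024860; dist=6371·c=8664.718 ≈ 8664.7 km; running total=62734.4 km
Leg 6 bearing: y=sinΔλ·cosφ2=-0.00795059, x=cosφ1·sinφ2-sinφ1·cosφ2·cosΔλ=-0.97783748; θ=atan2(y, x)=-179.5342° <0 so +360° → 180.4658° ≈ 180.5°

Leg 1: dist=9562.3 km, bearing=330.7°
Leg 2: dist=7508.7 km, bearing=39.8°
Leg 3: dist=9276.3 km, bearing=113.7°
Leg 4: dist=12315.4 km, bearing=26.7°
Leg 5: dist=15407.0 km, bearing=40.0°
Leg 6: dist=8664.7 km, bearing=180.5°
Total: 62734.4 km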